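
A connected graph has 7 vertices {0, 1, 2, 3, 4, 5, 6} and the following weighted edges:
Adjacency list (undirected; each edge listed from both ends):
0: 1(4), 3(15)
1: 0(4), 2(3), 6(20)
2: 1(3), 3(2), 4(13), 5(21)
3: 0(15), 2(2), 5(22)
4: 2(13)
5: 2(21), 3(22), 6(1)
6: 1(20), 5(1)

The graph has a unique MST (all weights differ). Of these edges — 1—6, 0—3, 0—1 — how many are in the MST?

2

Kruskal's algorithm — process edges by increasing weight (ties by edge label):
5—6 (1): add — endpoints in different components.
2—3 (2): add — endpoints in different components.
1—2 (3): add — endpoints in different components.
0—1 (4): add — endpoints in different components.
2—4 (13): add — endpoints in different components.
0—3 (15): skip — 0 and 3 already connected.
1—6 (20): add — endpoints in different components.
MST edge set: {5—6, 2—3, 1—2, 0—1, 2—4, 1—6}.
Of the listed edges, {1—6, 0—1} are in the MST → 2.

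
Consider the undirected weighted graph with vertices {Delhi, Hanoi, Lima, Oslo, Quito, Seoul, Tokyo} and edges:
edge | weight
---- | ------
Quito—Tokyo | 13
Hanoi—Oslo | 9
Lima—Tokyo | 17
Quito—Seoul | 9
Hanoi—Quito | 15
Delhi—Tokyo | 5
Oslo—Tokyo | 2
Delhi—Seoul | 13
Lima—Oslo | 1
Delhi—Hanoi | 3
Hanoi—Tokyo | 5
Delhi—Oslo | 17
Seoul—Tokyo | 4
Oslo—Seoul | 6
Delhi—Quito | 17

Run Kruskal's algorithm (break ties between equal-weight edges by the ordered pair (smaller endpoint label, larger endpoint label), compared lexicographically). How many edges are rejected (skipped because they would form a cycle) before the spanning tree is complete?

3

Kruskal's algorithm — process edges by increasing weight (ties by edge label):
Lima—Oslo (1): add. Components now {Hanoi} {Seoul} {Delhi} {Quito} {Lima,Oslo} {Tokyo}
Oslo—Tokyo (2): add. Components now {Hanoi} {Seoul} {Delhi} {Quito} {Lima,Oslo,Tokyo}
Delhi—Hanoi (3): add. Components now {Delhi,Hanoi} {Seoul} {Quito} {Lima,Oslo,Tokyo}
Seoul—Tokyo (4): add. Components now {Delhi,Hanoi} {Lima,Oslo,Seoul,Tokyo} {Quito}
Delhi—Tokyo (5): add. Components now {Delhi,Hanoi,Lima,Oslo,Seoul,Tokyo} {Quito}
Hanoi—Tokyo (5): skip — Hanoi and Tokyo already connected.
Oslo—Seoul (6): skip — Seoul and Oslo already connected.
Hanoi—Oslo (9): skip — Hanoi and Oslo already connected.
Quito—Seoul (9): add. Components now {Delhi,Hanoi,Lima,Oslo,Quito,Seoul,Tokyo}
Edges rejected before the tree was complete: 3.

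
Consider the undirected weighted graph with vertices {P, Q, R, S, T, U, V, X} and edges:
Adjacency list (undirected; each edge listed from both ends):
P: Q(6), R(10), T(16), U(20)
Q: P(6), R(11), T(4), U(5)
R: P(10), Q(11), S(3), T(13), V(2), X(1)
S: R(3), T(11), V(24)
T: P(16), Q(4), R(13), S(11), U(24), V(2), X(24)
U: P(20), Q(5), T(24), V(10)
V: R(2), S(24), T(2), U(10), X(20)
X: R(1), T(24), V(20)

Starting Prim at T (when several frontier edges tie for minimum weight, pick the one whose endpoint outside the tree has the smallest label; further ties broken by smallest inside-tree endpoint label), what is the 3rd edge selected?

R-X

Prim's algorithm from T:
Step 1: cheapest edge leaving the tree is T–V (2); add V.
Step 2: cheapest edge leaving the tree is R–V (2); add R.
Step 3: cheapest edge leaving the tree is R–X (1); add X.
Step 4: cheapest edge leaving the tree is R–S (3); add S.
Step 5: cheapest edge leaving the tree is Q–T (4); add Q.
Step 6: cheapest edge leaving the tree is Q–U (5); add U.
Step 7: cheapest edge leaving the tree is P–Q (6); add P.
The 3rd edge added is R–X.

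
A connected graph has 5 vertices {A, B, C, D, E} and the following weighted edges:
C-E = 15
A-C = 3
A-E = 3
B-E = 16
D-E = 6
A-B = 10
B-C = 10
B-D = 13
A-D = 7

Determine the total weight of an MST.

22

Prim's algorithm from D:
Step 1: frontier [D-E 6, A-D 7, B-D 13] → take D-E (6); add E.
Step 2: frontier [A-D 7, B-D 13, A-E 3, C-E 15, B-E 16] → take A-E (3); add A.
Step 3: frontier [A-C 3, A-B 10, B-D 13, C-E 15, B-E 16] → take A-C (3); add C.
Step 4: frontier [A-B 10, B-C 10, B-D 13, B-E 16] → take A-B (10); add B.
MST edges: D-E, A-E, A-C, A-B; total weight 6+3+3+10 = 22.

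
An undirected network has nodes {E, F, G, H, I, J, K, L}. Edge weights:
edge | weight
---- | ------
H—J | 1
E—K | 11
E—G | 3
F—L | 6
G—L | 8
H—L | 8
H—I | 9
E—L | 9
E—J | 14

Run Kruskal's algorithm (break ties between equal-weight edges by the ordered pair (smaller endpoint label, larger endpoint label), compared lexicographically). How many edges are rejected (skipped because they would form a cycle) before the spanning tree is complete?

1

Kruskal: consider edges lightest-first.
H—J (1): add — endpoints in different components.
E—G (3): add — endpoints in different components.
F—L (6): add — endpoints in different components.
G—L (8): add — endpoints in different components.
H—L (8): add — endpoints in different components.
E—L (9): skip — E and L already connected.
H—I (9): add — endpoints in different components.
E—K (11): add — endpoints in different components.
Edges rejected before the tree was complete: 1.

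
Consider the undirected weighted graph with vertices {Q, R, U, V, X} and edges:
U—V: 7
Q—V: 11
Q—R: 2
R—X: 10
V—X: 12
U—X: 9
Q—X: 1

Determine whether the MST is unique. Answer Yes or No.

Yes

Kruskal: consider edges lightest-first.
Q—X (1): add. Components now {V} {R} {Q,X} {U}
Q—R (2): add. Components now {V} {Q,R,X} {U}
U—V (7): add. Components now {U,V} {Q,R,X}
U—X (9): add. Components now {Q,R,U,V,X}
Every non-tree edge has weight strictly greater than the heaviest edge on the tree path between its endpoints, so the MST is unique.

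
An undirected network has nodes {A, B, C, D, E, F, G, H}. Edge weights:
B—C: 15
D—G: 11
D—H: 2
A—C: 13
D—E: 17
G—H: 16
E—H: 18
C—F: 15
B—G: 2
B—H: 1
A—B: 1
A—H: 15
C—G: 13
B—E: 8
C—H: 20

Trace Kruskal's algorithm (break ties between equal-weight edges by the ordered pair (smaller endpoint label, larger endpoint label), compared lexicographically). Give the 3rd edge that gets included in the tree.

Kruskal: consider edges lightest-first.
A—B (1): add — endpoints in different components.
B—H (1): add — endpoints in different components.
B—G (2): add — endpoints in different components.
D—H (2): add — endpoints in different components.
B—E (8): add — endpoints in different components.
D—G (11): skip — D and G already connected.
A—C (13): add — endpoints in different components.
C—G (13): skip — C and G already connected.
A—H (15): skip — A and H already connected.
B—C (15): skip — B and C already connected.
C—F (15): add — endpoints in different components.
The 3rd edge added is B—G.

B-G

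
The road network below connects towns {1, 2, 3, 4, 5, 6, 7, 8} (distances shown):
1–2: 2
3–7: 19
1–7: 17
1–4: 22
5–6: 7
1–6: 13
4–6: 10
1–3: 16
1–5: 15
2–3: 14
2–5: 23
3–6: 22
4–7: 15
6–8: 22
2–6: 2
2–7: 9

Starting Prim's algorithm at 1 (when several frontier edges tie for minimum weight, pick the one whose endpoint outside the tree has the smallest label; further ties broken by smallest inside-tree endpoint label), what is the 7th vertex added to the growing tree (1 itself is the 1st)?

Prim, starting at 1.
Step 1: cheapest edge leaving the tree is 1–2 (2); add 2.
Step 2: cheapest edge leaving the tree is 2–6 (2); add 6.
Step 3: cheapest edge leaving the tree is 5–6 (7); add 5.
Step 4: cheapest edge leaving the tree is 2–7 (9); add 7.
Step 5: cheapest edge leaving the tree is 4–6 (10); add 4.
Step 6: cheapest edge leaving the tree is 2–3 (14); add 3.
Step 7: cheapest edge leaving the tree is 6–8 (22); add 8.
Vertex order: 1, 2, 6, 5, 7, 4, 3, 8. The 7th vertex is 3.

3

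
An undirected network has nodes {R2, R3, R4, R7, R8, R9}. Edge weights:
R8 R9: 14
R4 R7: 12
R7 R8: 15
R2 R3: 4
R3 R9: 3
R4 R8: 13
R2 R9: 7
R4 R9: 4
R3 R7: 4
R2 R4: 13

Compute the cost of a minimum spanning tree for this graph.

28

Kruskal's algorithm — process edges by increasing weight (ties by edge label):
R3 R9 (3): add. Components now {R8} {R7} {R3,R9} {R2} {R4}
R2 R3 (4): add. Components now {R8} {R7} {R2,R3,R9} {R4}
R3 R7 (4): add. Components now {R8} {R2,R3,R7,R9} {R4}
R4 R9 (4): add. Components now {R8} {R2,R3,R4,R7,R9}
R2 R9 (7): skip — R2 and R9 already connected.
R4 R7 (12): skip — R7 and R4 already connected.
R2 R4 (13): skip — R2 and R4 already connected.
R4 R8 (13): add. Components now {R2,R3,R4,R7,R8,R9}
MST edges: R3 R9, R2 R3, R3 R7, R4 R9, R4 R8; total weight 3+4+4+4+13 = 28.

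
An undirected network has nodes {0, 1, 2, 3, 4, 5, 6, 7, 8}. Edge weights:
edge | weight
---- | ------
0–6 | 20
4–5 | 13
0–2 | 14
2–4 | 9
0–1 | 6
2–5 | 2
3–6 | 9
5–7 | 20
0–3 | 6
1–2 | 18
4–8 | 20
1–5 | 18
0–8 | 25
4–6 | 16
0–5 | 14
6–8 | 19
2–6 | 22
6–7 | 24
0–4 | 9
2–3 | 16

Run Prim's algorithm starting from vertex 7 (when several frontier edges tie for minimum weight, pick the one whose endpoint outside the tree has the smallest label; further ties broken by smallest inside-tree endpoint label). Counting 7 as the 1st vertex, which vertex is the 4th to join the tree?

4

Prim's algorithm from 7:
Step 1: cheapest edge leaving the tree is 5–7 (20); add 5.
Step 2: cheapest edge leaving the tree is 2–5 (2); add 2.
Step 3: cheapest edge leaving the tree is 2–4 (9); add 4.
Step 4: cheapest edge leaving the tree is 0–4 (9); add 0.
Step 5: cheapest edge leaving the tree is 0–1 (6); add 1.
Step 6: cheapest edge leaving the tree is 0–3 (6); add 3.
Step 7: cheapest edge leaving the tree is 3–6 (9); add 6.
Step 8: cheapest edge leaving the tree is 6–8 (19); add 8.
Vertex order: 7, 5, 2, 4, 0, 1, 3, 6, 8. The 4th vertex is 4.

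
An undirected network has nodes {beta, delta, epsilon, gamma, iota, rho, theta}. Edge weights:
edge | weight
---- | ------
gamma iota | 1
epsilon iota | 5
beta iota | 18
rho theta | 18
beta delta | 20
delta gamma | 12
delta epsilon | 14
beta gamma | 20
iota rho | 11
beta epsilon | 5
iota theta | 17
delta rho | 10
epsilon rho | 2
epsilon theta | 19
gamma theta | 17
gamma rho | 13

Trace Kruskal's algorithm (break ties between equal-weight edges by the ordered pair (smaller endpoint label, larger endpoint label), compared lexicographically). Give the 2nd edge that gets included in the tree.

epsilon-rho

Kruskal: consider edges lightest-first.
gamma iota (1): add — endpoints in different components.
epsilon rho (2): add — endpoints in different components.
beta epsilon (5): add — endpoints in different components.
epsilon iota (5): add — endpoints in different components.
delta rho (10): add — endpoints in different components.
iota rho (11): skip — rho and iota already connected.
delta gamma (12): skip — delta and gamma already connected.
gamma rho (13): skip — rho and gamma already connected.
delta epsilon (14): skip — epsilon and delta already connected.
gamma theta (17): add — endpoints in different components.
The 2nd edge added is epsilon rho.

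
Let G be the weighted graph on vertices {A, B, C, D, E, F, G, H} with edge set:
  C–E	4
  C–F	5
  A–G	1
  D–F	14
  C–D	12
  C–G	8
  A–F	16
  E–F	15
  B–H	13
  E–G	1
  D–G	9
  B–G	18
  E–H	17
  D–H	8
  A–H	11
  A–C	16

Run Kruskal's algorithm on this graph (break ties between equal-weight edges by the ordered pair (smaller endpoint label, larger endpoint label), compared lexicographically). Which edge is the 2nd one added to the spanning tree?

Kruskal's algorithm — process edges by increasing weight (ties by edge label):
A–G (1): add — endpoints in different components.
E–G (1): add — endpoints in different components.
C–E (4): add — endpoints in different components.
C–F (5): add — endpoints in different components.
C–G (8): skip — C and G already connected.
D–H (8): add — endpoints in different components.
D–G (9): add — endpoints in different components.
A–H (11): skip — A and H already connected.
C–D (12): skip — C and D already connected.
B–H (13): add — endpoints in different components.
The 2nd edge added is E–G.

E-G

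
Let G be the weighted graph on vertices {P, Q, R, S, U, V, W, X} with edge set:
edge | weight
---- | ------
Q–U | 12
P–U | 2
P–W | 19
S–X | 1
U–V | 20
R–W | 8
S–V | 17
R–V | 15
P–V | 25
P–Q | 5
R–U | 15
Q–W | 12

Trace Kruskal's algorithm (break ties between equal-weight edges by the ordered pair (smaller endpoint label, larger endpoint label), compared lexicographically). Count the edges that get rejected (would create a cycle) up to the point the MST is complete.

2

Sort edges by weight, then run Kruskal:
S–X (1): add — endpoints in different components.
P–U (2): add — endpoints in different components.
P–Q (5): add — endpoints in different components.
R–W (8): add — endpoints in different components.
Q–U (12): skip — Q and U already connected.
Q–W (12): add — endpoints in different components.
R–U (15): skip — R and U already connected.
R–V (15): add — endpoints in different components.
S–V (17): add — endpoints in different components.
Edges rejected before the tree was complete: 2.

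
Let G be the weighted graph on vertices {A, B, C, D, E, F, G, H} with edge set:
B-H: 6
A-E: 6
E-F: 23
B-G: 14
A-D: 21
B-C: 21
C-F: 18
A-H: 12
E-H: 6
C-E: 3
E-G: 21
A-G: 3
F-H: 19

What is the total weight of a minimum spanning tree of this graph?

63

Kruskal: consider edges lightest-first.
A-G (3): add — endpoints in different components.
C-E (3): add — endpoints in different components.
A-E (6): add — endpoints in different components.
B-H (6): add — endpoints in different components.
E-H (6): add — endpoints in different components.
A-H (12): skip — A and H already connected.
B-G (14): skip — B and G already connected.
C-F (18): add — endpoints in different components.
F-H (19): skip — F and H already connected.
A-D (21): add — endpoints in different components.
MST edges: A-G, C-E, A-E, B-H, E-H, C-F, A-D; total weight 3+3+6+6+6+18+21 = 63.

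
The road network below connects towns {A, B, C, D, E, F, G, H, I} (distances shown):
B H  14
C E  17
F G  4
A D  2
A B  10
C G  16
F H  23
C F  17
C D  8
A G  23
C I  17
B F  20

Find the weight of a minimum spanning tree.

Kruskal: consider edges lightest-first.
A D (2): add — endpoints in different components.
F G (4): add — endpoints in different components.
C D (8): add — endpoints in different components.
A B (10): add — endpoints in different components.
B H (14): add — endpoints in different components.
C G (16): add — endpoints in different components.
C E (17): add — endpoints in different components.
C F (17): skip — C and F already connected.
C I (17): add — endpoints in different components.
MST edges: A D, F G, C D, A B, B H, C G, C E, C I; total weight 2+4+8+10+14+16+17+17 = 88.

88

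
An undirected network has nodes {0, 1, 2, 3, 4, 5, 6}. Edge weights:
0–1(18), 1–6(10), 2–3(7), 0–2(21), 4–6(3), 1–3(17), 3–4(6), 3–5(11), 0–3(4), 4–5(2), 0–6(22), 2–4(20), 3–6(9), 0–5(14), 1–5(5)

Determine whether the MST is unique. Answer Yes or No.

Kruskal: consider edges lightest-first.
4–5 (2): add. Components now {0} {1} {2} {3} {4,5} {6}
4–6 (3): add. Components now {0} {1} {2} {3} {4,5,6}
0–3 (4): add. Components now {0,3} {1} {2} {4,5,6}
1–5 (5): add. Components now {0,3} {1,4,5,6} {2}
3–4 (6): add. Components now {0,1,3,4,5,6} {2}
2–3 (7): add. Components now {0,1,2,3,4,5,6}
Every non-tree edge has weight strictly greater than the heaviest edge on the tree path between its endpoints, so the MST is unique.

Yes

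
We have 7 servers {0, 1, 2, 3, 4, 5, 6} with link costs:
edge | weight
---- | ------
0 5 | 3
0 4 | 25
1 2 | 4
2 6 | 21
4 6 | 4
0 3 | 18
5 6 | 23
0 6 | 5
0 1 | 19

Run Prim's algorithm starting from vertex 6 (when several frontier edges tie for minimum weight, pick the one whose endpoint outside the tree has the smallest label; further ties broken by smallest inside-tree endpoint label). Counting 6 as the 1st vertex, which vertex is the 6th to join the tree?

Prim's algorithm from 6:
Step 1: cheapest edge leaving the tree is 4 6 (4); add 4.
Step 2: cheapest edge leaving the tree is 0 6 (5); add 0.
Step 3: cheapest edge leaving the tree is 0 5 (3); add 5.
Step 4: cheapest edge leaving the tree is 0 3 (18); add 3.
Step 5: cheapest edge leaving the tree is 0 1 (19); add 1.
Step 6: cheapest edge leaving the tree is 1 2 (4); add 2.
Vertex order: 6, 4, 0, 5, 3, 1, 2. The 6th vertex is 1.

1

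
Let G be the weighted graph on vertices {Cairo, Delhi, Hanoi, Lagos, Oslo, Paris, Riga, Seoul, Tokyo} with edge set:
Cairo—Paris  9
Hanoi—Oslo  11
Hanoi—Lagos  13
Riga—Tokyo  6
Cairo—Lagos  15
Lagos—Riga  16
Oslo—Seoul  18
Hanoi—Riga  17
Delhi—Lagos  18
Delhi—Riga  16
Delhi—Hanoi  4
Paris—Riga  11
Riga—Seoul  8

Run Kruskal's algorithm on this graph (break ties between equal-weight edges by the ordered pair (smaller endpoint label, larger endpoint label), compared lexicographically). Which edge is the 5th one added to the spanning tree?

Hanoi-Oslo

Kruskal's algorithm — process edges by increasing weight (ties by edge label):
Delhi—Hanoi (4): add — endpoints in different components.
Riga—Tokyo (6): add — endpoints in different components.
Riga—Seoul (8): add — endpoints in different components.
Cairo—Paris (9): add — endpoints in different components.
Hanoi—Oslo (11): add — endpoints in different components.
Paris—Riga (11): add — endpoints in different components.
Hanoi—Lagos (13): add — endpoints in different components.
Cairo—Lagos (15): add — endpoints in different components.
The 5th edge added is Hanoi—Oslo.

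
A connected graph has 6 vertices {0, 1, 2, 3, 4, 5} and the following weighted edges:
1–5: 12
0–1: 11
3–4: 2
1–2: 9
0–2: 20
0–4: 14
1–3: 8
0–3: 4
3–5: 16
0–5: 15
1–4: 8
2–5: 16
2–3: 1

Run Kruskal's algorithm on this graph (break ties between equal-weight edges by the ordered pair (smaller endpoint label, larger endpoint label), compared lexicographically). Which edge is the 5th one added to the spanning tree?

Sort edges by weight, then run Kruskal:
2–3 (1): add — endpoints in different components.
3–4 (2): add — endpoints in different components.
0–3 (4): add — endpoints in different components.
1–3 (8): add — endpoints in different components.
1–4 (8): skip — 1 and 4 already connected.
1–2 (9): skip — 1 and 2 already connected.
0–1 (11): skip — 0 and 1 already connected.
1–5 (12): add — endpoints in different components.
The 5th edge added is 1–5.

1-5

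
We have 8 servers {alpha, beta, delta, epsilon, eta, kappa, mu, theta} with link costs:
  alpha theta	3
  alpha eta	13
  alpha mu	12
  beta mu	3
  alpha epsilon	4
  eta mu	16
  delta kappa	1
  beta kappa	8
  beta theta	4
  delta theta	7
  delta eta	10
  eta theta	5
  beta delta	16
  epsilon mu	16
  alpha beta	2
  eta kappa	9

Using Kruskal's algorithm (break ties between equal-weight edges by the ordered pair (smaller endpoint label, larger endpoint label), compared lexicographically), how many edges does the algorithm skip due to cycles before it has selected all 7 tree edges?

1

Sort edges by weight, then run Kruskal:
delta kappa (1): add — endpoints in different components.
alpha beta (2): add — endpoints in different components.
alpha theta (3): add — endpoints in different components.
beta mu (3): add — endpoints in different components.
alpha epsilon (4): add — endpoints in different components.
beta theta (4): skip — theta and beta already connected.
eta theta (5): add — endpoints in different components.
delta theta (7): add — endpoints in different components.
Edges rejected before the tree was complete: 1.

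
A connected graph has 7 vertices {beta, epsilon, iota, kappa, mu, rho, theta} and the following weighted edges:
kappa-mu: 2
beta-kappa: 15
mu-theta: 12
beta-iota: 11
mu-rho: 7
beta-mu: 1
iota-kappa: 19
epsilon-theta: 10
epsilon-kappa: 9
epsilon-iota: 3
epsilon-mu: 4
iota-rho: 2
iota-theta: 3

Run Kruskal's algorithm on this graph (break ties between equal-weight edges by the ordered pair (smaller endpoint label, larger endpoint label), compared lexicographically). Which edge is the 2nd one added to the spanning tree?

Kruskal: consider edges lightest-first.
beta-mu (1): add — endpoints in different components.
iota-rho (2): add — endpoints in different components.
kappa-mu (2): add — endpoints in different components.
epsilon-iota (3): add — endpoints in different components.
iota-theta (3): add — endpoints in different components.
epsilon-mu (4): add — endpoints in different components.
The 2nd edge added is iota-rho.

iota-rho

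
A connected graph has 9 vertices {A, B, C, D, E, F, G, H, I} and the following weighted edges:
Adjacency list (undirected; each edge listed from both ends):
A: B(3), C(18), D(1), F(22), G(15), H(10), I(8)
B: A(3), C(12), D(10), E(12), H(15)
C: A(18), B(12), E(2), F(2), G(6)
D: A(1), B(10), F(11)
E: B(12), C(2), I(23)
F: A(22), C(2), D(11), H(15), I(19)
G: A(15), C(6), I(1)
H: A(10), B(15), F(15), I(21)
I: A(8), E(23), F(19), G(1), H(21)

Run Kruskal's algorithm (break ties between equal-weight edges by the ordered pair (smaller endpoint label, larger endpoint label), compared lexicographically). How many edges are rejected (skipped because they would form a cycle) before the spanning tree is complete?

0

Sort edges by weight, then run Kruskal:
A–D (1): add — endpoints in different components.
G–I (1): add — endpoints in different components.
C–E (2): add — endpoints in different components.
C–F (2): add — endpoints in different components.
A–B (3): add — endpoints in different components.
C–G (6): add — endpoints in different components.
A–I (8): add — endpoints in different components.
A–H (10): add — endpoints in different components.
Edges rejected before the tree was complete: 0.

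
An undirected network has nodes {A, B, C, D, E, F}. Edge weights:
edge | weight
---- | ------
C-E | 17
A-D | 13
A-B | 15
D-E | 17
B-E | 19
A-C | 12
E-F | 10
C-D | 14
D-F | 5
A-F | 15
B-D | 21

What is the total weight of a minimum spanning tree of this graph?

55

Kruskal's algorithm — process edges by increasing weight (ties by edge label):
D-F (5): add — endpoints in different components.
E-F (10): add — endpoints in different components.
A-C (12): add — endpoints in different components.
A-D (13): add — endpoints in different components.
C-D (14): skip — C and D already connected.
A-B (15): add — endpoints in different components.
MST edges: D-F, E-F, A-C, A-D, A-B; total weight 5+10+12+13+15 = 55.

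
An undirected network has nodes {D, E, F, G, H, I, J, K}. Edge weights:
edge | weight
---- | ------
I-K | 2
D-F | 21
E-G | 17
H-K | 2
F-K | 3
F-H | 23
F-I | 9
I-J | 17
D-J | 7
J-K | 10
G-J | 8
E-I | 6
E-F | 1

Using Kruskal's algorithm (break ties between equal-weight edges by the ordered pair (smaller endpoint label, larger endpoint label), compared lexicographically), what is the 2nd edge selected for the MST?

H-K

Sort edges by weight, then run Kruskal:
E-F (1): add — endpoints in different components.
H-K (2): add — endpoints in different components.
I-K (2): add — endpoints in different components.
F-K (3): add — endpoints in different components.
E-I (6): skip — E and I already connected.
D-J (7): add — endpoints in different components.
G-J (8): add — endpoints in different components.
F-I (9): skip — F and I already connected.
J-K (10): add — endpoints in different components.
The 2nd edge added is H-K.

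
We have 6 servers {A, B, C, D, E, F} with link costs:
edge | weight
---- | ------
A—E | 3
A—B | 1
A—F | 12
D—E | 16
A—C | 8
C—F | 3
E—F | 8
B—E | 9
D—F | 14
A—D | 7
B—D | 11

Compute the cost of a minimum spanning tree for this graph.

22

Kruskal's algorithm — process edges by increasing weight (ties by edge label):
A—B (1): add — endpoints in different components.
A—E (3): add — endpoints in different components.
C—F (3): add — endpoints in different components.
A—D (7): add — endpoints in different components.
A—C (8): add — endpoints in different components.
MST edges: A—B, A—E, C—F, A—D, A—C; total weight 1+3+3+7+8 = 22.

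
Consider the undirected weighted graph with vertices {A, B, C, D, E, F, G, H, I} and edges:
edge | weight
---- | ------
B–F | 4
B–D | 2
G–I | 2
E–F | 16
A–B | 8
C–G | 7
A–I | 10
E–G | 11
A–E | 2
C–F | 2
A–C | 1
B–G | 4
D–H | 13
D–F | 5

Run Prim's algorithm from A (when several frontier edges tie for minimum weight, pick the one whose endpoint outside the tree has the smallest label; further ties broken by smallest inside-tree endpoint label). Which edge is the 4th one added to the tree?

B-F

Prim, starting at A.
Step 1: cheapest edge leaving the tree is A–C (1); add C.
Step 2: cheapest edge leaving the tree is A–E (2); add E.
Step 3: cheapest edge leaving the tree is C–F (2); add F.
Step 4: cheapest edge leaving the tree is B–F (4); add B.
Step 5: cheapest edge leaving the tree is B–D (2); add D.
Step 6: cheapest edge leaving the tree is B–G (4); add G.
Step 7: cheapest edge leaving the tree is G–I (2); add I.
Step 8: cheapest edge leaving the tree is D–H (13); add H.
The 4th edge added is B–F.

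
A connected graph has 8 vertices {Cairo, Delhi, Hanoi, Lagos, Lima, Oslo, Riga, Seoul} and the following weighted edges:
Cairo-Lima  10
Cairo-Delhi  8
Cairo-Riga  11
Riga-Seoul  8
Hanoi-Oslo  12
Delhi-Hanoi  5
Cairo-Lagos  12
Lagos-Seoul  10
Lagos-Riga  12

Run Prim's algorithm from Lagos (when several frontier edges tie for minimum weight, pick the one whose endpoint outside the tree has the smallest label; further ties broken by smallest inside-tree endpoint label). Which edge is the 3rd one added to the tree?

Cairo-Riga

Prim's algorithm from Lagos:
Step 1: frontier [Lagos-Seoul 10, Cairo-Lagos 12, Lagos-Riga 12] → take Lagos-Seoul (10); add Seoul.
Step 2: frontier [Cairo-Lagos 12, Lagos-Riga 12, Riga-Seoul 8] → take Riga-Seoul (8); add Riga.
Step 3: frontier [Cairo-Lagos 12, Cairo-Riga 11] → take Cairo-Riga (11); add Cairo.
Step 4: frontier [Cairo-Delhi 8, Cairo-Lima 10] → take Cairo-Delhi (8); add Delhi.
Step 5: frontier [Cairo-Lima 10, Delhi-Hanoi 5] → take Delhi-Hanoi (5); add Hanoi.
Step 6: frontier [Cairo-Lima 10, Hanoi-Oslo 12] → take Cairo-Lima (10); add Lima.
Step 7: frontier [Hanoi-Oslo 12] → take Hanoi-Oslo (12); add Oslo.
The 3rd edge added is Cairo-Riga.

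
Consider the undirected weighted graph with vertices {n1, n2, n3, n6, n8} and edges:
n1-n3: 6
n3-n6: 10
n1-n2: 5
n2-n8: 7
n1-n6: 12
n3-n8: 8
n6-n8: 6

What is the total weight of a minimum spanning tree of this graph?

24

Prim's algorithm from n6:
Step 1: frontier [n6-n8 6, n3-n6 10, n1-n6 12] → take n6-n8 (6); add n8.
Step 2: frontier [n3-n6 10, n1-n6 12, n2-n8 7, n3-n8 8] → take n2-n8 (7); add n2.
Step 3: frontier [n1-n2 5, n3-n6 10, n1-n6 12, n3-n8 8] → take n1-n2 (5); add n1.
Step 4: frontier [n1-n3 6, n3-n6 10, n3-n8 8] → take n1-n3 (6); add n3.
MST edges: n6-n8, n2-n8, n1-n2, n1-n3; total weight 6+7+5+6 = 24.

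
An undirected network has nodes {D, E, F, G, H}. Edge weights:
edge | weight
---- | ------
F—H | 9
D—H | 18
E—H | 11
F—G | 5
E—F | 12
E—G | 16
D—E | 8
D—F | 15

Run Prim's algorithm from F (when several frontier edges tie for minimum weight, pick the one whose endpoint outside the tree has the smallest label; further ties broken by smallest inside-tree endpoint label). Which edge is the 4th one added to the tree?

D-E

Grow the tree from F using Prim:
Step 1: cheapest edge leaving the tree is F—G (5); add G.
Step 2: cheapest edge leaving the tree is F—H (9); add H.
Step 3: cheapest edge leaving the tree is E—H (11); add E.
Step 4: cheapest edge leaving the tree is D—E (8); add D.
The 4th edge added is D—E.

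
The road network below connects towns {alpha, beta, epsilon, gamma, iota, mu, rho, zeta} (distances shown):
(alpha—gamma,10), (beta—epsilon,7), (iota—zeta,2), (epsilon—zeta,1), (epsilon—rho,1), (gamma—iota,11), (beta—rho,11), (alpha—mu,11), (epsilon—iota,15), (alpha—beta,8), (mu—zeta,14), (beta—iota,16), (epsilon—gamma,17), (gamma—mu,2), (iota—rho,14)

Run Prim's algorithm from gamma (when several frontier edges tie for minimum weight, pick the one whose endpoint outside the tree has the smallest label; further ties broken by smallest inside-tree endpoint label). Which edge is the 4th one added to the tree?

beta-epsilon

Grow the tree from gamma using Prim:
Step 1: cheapest edge leaving the tree is gamma—mu (2); add mu.
Step 2: cheapest edge leaving the tree is alpha—gamma (10); add alpha.
Step 3: cheapest edge leaving the tree is alpha—beta (8); add beta.
Step 4: cheapest edge leaving the tree is beta—epsilon (7); add epsilon.
Step 5: cheapest edge leaving the tree is epsilon—rho (1); add rho.
Step 6: cheapest edge leaving the tree is epsilon—zeta (1); add zeta.
Step 7: cheapest edge leaving the tree is iota—zeta (2); add iota.
The 4th edge added is beta—epsilon.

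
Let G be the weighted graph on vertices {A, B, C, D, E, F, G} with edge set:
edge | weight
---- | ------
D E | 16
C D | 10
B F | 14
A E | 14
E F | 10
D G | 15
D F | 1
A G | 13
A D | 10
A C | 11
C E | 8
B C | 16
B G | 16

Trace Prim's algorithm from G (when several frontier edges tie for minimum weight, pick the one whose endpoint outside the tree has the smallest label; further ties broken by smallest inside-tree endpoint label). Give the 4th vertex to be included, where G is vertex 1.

F

Prim's algorithm from G:
Step 1: cheapest edge leaving the tree is A G (13); add A.
Step 2: cheapest edge leaving the tree is A D (10); add D.
Step 3: cheapest edge leaving the tree is D F (1); add F.
Step 4: cheapest edge leaving the tree is C D (10); add C.
Step 5: cheapest edge leaving the tree is C E (8); add E.
Step 6: cheapest edge leaving the tree is B F (14); add B.
Vertex order: G, A, D, F, C, E, B. The 4th vertex is F.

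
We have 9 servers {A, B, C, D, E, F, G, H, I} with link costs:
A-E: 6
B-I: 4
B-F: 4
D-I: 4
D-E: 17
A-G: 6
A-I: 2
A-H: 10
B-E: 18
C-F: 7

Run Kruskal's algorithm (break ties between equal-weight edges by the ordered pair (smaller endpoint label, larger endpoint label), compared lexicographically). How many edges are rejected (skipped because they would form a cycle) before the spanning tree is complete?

0

Sort edges by weight, then run Kruskal:
A-I (2): add — endpoints in different components.
B-F (4): add — endpoints in different components.
B-I (4): add — endpoints in different components.
D-I (4): add — endpoints in different components.
A-E (6): add — endpoints in different components.
A-G (6): add — endpoints in different components.
C-F (7): add — endpoints in different components.
A-H (10): add — endpoints in different components.
Edges rejected before the tree was complete: 0.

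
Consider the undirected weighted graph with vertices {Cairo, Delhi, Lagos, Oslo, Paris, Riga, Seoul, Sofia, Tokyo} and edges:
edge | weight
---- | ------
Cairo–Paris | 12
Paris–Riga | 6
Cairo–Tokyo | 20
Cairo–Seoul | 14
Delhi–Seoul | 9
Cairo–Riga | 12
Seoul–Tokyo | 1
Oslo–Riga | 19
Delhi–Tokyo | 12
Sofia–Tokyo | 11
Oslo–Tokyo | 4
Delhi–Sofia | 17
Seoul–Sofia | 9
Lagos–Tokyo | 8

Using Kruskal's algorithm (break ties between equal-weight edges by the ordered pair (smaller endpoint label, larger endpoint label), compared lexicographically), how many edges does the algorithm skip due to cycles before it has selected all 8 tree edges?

3

Kruskal: consider edges lightest-first.
Seoul–Tokyo (1): add — endpoints in different components.
Oslo–Tokyo (4): add — endpoints in different components.
Paris–Riga (6): add — endpoints in different components.
Lagos–Tokyo (8): add — endpoints in different components.
Delhi–Seoul (9): add — endpoints in different components.
Seoul–Sofia (9): add — endpoints in different components.
Sofia–Tokyo (11): skip — Tokyo and Sofia already connected.
Cairo–Paris (12): add — endpoints in different components.
Cairo–Riga (12): skip — Cairo and Riga already connected.
Delhi–Tokyo (12): skip — Tokyo and Delhi already connected.
Cairo–Seoul (14): add — endpoints in different components.
Edges rejected before the tree was complete: 3.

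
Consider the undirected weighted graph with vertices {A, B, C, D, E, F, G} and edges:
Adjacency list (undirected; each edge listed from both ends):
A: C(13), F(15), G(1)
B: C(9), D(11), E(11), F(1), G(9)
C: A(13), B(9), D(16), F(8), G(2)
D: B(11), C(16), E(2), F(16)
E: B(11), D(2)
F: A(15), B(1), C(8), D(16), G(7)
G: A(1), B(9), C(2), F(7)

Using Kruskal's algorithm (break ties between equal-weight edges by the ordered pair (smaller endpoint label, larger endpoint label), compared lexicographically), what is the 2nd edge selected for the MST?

Kruskal's algorithm — process edges by increasing weight (ties by edge label):
A–G (1): add — endpoints in different components.
B–F (1): add — endpoints in different components.
C–G (2): add — endpoints in different components.
D–E (2): add — endpoints in different components.
F–G (7): add — endpoints in different components.
C–F (8): skip — C and F already connected.
B–C (9): skip — B and C already connected.
B–G (9): skip — B and G already connected.
B–D (11): add — endpoints in different components.
The 2nd edge added is B–F.

B-F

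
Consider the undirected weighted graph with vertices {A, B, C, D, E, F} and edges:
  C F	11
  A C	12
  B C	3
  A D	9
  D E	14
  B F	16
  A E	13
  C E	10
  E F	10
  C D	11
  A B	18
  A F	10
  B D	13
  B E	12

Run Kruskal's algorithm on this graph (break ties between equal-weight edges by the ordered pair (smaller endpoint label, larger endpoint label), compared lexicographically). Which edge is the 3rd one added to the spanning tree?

Kruskal: consider edges lightest-first.
B C (3): add. Components now {A} {B,C} {D} {E} {F}
A D (9): add. Components now {A,D} {B,C} {E} {F}
A F (10): add. Components now {A,D,F} {B,C} {E}
C E (10): add. Components now {A,D,F} {B,C,E}
E F (10): add. Components now {A,B,C,D,E,F}
The 3rd edge added is A F.

A-F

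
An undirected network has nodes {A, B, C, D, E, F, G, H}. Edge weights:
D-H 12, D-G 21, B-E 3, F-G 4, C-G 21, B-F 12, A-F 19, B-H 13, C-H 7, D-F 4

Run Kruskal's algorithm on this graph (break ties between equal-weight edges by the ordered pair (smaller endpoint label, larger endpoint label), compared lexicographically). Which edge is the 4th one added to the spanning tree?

Kruskal: consider edges lightest-first.
B-E (3): add — endpoints in different components.
D-F (4): add — endpoints in different components.
F-G (4): add — endpoints in different components.
C-H (7): add — endpoints in different components.
B-F (12): add — endpoints in different components.
D-H (12): add — endpoints in different components.
B-H (13): skip — B and H already connected.
A-F (19): add — endpoints in different components.
The 4th edge added is C-H.

C-H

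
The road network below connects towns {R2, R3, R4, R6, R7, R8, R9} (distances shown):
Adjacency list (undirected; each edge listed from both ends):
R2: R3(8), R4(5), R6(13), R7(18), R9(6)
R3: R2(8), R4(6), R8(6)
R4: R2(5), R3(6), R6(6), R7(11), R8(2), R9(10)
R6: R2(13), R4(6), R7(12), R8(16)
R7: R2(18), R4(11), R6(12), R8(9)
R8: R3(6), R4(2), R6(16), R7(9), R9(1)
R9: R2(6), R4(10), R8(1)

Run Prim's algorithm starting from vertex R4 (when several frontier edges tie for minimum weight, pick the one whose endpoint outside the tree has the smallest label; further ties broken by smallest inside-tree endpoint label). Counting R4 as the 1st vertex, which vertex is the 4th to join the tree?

Prim, starting at R4.
Step 1: cheapest edge leaving the tree is R4-R8 (2); add R8.
Step 2: cheapest edge leaving the tree is R8-R9 (1); add R9.
Step 3: cheapest edge leaving the tree is R2-R4 (5); add R2.
Step 4: cheapest edge leaving the tree is R3-R4 (6); add R3.
Step 5: cheapest edge leaving the tree is R4-R6 (6); add R6.
Step 6: cheapest edge leaving the tree is R7-R8 (9); add R7.
Vertex order: R4, R8, R9, R2, R3, R6, R7. The 4th vertex is R2.

R2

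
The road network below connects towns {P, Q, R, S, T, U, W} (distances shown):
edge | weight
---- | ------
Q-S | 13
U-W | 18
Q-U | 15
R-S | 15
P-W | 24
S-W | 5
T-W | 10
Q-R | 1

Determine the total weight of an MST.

Kruskal: consider edges lightest-first.
Q-R (1): add. Components now {S} {T} {U} {Q,R} {P} {W}
S-W (5): add. Components now {S,W} {T} {U} {Q,R} {P}
T-W (10): add. Components now {S,T,W} {U} {Q,R} {P}
Q-S (13): add. Components now {Q,R,S,T,W} {U} {P}
Q-U (15): add. Components now {Q,R,S,T,U,W} {P}
R-S (15): skip — S and R already connected.
U-W (18): skip — U and W already connected.
P-W (24): add. Components now {P,Q,R,S,T,U,W}
MST edges: Q-R, S-W, T-W, Q-S, Q-U, P-W; total weight 1+5+10+13+15+24 = 68.

68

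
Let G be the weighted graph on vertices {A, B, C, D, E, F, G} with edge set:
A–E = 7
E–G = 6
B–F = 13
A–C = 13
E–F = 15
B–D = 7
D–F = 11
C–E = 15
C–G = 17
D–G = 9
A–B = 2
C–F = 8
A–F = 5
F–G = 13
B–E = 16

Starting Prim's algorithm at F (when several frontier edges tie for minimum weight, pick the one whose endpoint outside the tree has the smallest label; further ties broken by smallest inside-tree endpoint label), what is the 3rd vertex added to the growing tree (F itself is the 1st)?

B

Prim's algorithm from F:
Step 1: cheapest edge leaving the tree is A–F (5); add A.
Step 2: cheapest edge leaving the tree is A–B (2); add B.
Step 3: cheapest edge leaving the tree is B–D (7); add D.
Step 4: cheapest edge leaving the tree is A–E (7); add E.
Step 5: cheapest edge leaving the tree is E–G (6); add G.
Step 6: cheapest edge leaving the tree is C–F (8); add C.
Vertex order: F, A, B, D, E, G, C. The 3rd vertex is B.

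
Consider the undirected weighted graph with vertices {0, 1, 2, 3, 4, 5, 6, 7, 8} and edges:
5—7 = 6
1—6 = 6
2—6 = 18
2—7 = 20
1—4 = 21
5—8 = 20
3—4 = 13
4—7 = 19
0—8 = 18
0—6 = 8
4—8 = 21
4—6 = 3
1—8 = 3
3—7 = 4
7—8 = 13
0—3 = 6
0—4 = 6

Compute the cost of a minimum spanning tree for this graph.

Kruskal: consider edges lightest-first.
1—8 (3): add — endpoints in different components.
4—6 (3): add — endpoints in different components.
3—7 (4): add — endpoints in different components.
0—3 (6): add — endpoints in different components.
0—4 (6): add — endpoints in different components.
1—6 (6): add — endpoints in different components.
5—7 (6): add — endpoints in different components.
0—6 (8): skip — 0 and 6 already connected.
3—4 (13): skip — 3 and 4 already connected.
7—8 (13): skip — 7 and 8 already connected.
0—8 (18): skip — 0 and 8 already connected.
2—6 (18): add — endpoints in different components.
MST edges: 1—8, 4—6, 3—7, 0—3, 0—4, 1—6, 5—7, 2—6; total weight 3+3+4+6+6+6+6+18 = 52.

52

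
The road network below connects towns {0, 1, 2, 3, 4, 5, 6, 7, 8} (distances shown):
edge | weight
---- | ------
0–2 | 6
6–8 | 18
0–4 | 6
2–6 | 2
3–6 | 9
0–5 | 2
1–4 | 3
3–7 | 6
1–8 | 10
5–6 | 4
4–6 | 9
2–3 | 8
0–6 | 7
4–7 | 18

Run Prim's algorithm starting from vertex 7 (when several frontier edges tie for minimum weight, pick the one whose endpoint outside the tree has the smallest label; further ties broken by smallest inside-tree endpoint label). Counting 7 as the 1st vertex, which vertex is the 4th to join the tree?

Prim, starting at 7.
Step 1: cheapest edge leaving the tree is 3–7 (6); add 3.
Step 2: cheapest edge leaving the tree is 2–3 (8); add 2.
Step 3: cheapest edge leaving the tree is 2–6 (2); add 6.
Step 4: cheapest edge leaving the tree is 5–6 (4); add 5.
Step 5: cheapest edge leaving the tree is 0–5 (2); add 0.
Step 6: cheapest edge leaving the tree is 0–4 (6); add 4.
Step 7: cheapest edge leaving the tree is 1–4 (3); add 1.
Step 8: cheapest edge leaving the tree is 1–8 (10); add 8.
Vertex order: 7, 3, 2, 6, 5, 0, 4, 1, 8. The 4th vertex is 6.

6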